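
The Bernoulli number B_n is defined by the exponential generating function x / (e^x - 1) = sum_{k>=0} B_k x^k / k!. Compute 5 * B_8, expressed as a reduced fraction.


Bernoulli numbers can also be computed recursively via B_0 = 1 and sum_{j=0}^{m} C(m+1, j) B_j = 0 for m >= 1. Odd-index Bernoulli numbers vanish for k >= 3.
Computing B_8 = -1/30, so 5 * B_8 = 5 * -1/30 = -1/6.

-1/6


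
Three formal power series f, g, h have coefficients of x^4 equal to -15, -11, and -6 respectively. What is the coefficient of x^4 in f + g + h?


Series addition is componentwise:
-15 + -11 + -6
= -32

-32


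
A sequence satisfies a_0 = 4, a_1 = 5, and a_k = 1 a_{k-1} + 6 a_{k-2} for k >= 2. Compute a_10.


The characteristic equation is t^2 - 1 t - 6 = 0, with roots r_1 = 3 and r_2 = -2 (so c_1 = r_1 + r_2, c_2 = -r_1 r_2 as required).
One can use the closed form a_n = A r_1^n + B r_2^n, but direct iteration is more reliable:
a_0 = 4, a_1 = 5, a_2 = 29, a_3 = 59, a_4 = 233, a_5 = 587, a_6 = 1985, a_7 = 5507, a_8 = 17417, a_9 = 50459, a_10 = 154961.
So a_10 = 154961.

154961


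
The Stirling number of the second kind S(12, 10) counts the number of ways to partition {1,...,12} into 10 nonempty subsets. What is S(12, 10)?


Using the explicit formula S(n,k) = (1/k!) sum_{j=0}^{k} (-1)^(k-j) C(k,j) j^n:
S(12, 10) = 1705
Equivalently, S(n,k) is n! times the coefficient of x^n in the EGF (e^x - 1)^k / k!.

1705


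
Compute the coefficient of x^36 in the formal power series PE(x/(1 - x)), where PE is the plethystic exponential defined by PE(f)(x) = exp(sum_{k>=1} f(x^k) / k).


For f(x) = x/(1 - x) we have
sum_{k>=1} f(x^k) / k = sum_{k>=1} (1/k) * x^k / (1 - x^k) = sum_{k, m >= 1} x^(k m) / k,
which after exponentiating simplifies to
PE(x/(1 - x)) = prod_{k>=1} 1 / (1 - x^k).
This is the generating function for the partition function p(n), so the coefficient of x^36 is p(36).
Computing p(36) by dynamic programming over parts 1, 2, ..., 36: p(36) = 17977.

17977


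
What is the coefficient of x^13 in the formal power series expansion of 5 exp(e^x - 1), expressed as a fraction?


exp(e^x - 1) is the exponential generating function for the Bell numbers Bell_k: exp(e^x - 1) = sum_{k>=0} Bell_k x^k / k!.
So the coefficient of x^13 in 5 exp(e^x - 1) is 5 Bell_13 / 13!.
Computing: Bell_13 = 27644437 and 13! = 6227020800, giving
5 * 27644437/6227020800 = 27644437/1245404160.

27644437/1245404160


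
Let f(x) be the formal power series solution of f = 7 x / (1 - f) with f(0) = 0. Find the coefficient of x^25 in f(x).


Apply Lagrange inversion: f = 7 x * phi(f) with phi(t) = 1/(1 - t), so
[x^n] f = 7^n * (1/n) [t^(n-1)] phi(t)^n = 7^n * (1/n) [t^(n-1)] (1 - t)^(-n) = 7^n * (1/n) C(2n - 2, n - 1) = 7^n * C_{n-1}.
For n = 25: C_24 = C(48, 24) / 25 = 32247603683100/25 = 1289904147324.
With the 7^25 = 1341068619663964900807 factor, the coefficient is 1341068619663964900807 * 1289904147324 = 1729849974350620304784517574490468.

1729849974350620304784517574490468


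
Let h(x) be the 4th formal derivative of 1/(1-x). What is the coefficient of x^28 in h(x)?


Differentiating 4 times: d^4/dx^4 [1/(1-x)] = 4!/(1-x)^5.
The expansion 1/(1-x)^5 = sum_{k>=0} C(k+4, 4) x^k, so the coefficient of x^n in 4!/(1-x)^5 is 4! * C(n+4, 4).
For n = 28: 24 * C(32, 4) = 24 * 35960 = 863040

863040


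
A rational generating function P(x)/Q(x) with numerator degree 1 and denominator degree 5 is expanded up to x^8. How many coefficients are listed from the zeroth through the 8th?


Expanding up to x^8 gives the coefficients for x^0, x^1, ..., x^8.
That is 8 + 1 = 9 coefficients in total.

9


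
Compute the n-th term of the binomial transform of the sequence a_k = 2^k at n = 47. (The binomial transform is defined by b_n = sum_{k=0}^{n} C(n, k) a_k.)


With a_k = 2^k, b_n = sum_{k=0}^{n} C(n, k) 2^k = (1 + 2)^n by the binomial theorem.
For n = 47: (1 + 2)^47 = 3^47 = 26588814358957503287787.

26588814358957503287787


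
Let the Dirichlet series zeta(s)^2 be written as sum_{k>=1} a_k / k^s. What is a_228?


The Dirichlet convolution of the constant function 1 with itself gives (1 * 1)(k) = sum_{d | k} 1 = d(k), the number of positive divisors of k.
Since zeta(s) = sum_{k>=1} 1/k^s, we have zeta(s)^2 = sum_{k>=1} d(k)/k^s, so a_k = d(k).
For k = 228: the divisors are 1, 2, 3, 4, 6, 12, 19, 38, 57, 76, 114, 228.
Count = 12.

12


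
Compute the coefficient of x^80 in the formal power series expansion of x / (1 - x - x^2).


Let f(x) = sum_{k>=0} a_k x^k. Multiplying f(x) * (1 - x - x^2) = x and matching coefficients gives a_0 = 0, a_1 = 1, and a_k = a_{k-1} + a_{k-2} for k >= 2. These are the Fibonacci numbers F_k.
Iterating from F_0 = 0, F_1 = 1:
F_0=0, F_1=1, F_2=1, F_3=2, F_4=3, F_5=5, F_6=8, F_7=13, F_8=21, F_9=34, ...
F_80 = 23416728348467685.

23416728348467685


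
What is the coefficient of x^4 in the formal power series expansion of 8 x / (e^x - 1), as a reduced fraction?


The exponential generating function for Bernoulli numbers is
x / (e^x - 1) = sum_{k>=0} B_k x^k / k!.
So the coefficient of x^4 in 8 x / (e^x - 1) is 8 B_4 / 4!.
Computing: B_4 = -1/30, 4! = 24, giving
8 * -1/30 / 24 = -1/90.

-1/90


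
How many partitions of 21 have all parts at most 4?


Using the generating function (1-x)^(-1)(1-x^2)^(-1)...(1-x^4)^(-1),
the coefficient of x^21 counts these restricted partitions.
Result = 120

120


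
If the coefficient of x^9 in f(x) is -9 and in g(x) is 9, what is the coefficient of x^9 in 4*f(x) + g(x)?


Scalar multiplication scales coefficients: 4 * -9 = -36.
Then add the g coefficient: -36 + 9
= -27

-27


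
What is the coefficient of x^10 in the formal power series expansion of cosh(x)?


The Maclaurin series is cosh(t) = sum_{m>=0} t^(2m) / (2m)!, so substituting t = x, only even powers of x are nonzero, with coefficient of x^(2m) equal to 1 / (2m)!.
For x^10 the coefficient is 1/10! = 1/3628800 = 1/3628800.

1/3628800


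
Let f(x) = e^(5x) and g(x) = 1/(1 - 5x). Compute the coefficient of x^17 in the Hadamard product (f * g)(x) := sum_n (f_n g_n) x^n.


Expanding: f_k = 5^k/k! (from e^(5x)) and g_k = 5^k (from 1/(1 - 5x)). So the Hadamard coefficient (f * g)_k = 5^k 5^k / k! = (25)^k / k!.
For k = 17: 25^17/17! = 582076609134674072265625/355687428096000 = 4656612873077392578125/2845499424768.

4656612873077392578125/2845499424768


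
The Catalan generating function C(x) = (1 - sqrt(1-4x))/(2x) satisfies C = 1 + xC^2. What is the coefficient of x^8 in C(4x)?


Substituting x -> 4x scales the n-th coefficient by 4^n, so [x^8] C(4x) = 4^8 * C_8.
C_8 = C(2*8, 8)/(9) = 12870/9 = 1430.
So 4^8 * 1430 = 65536 * 1430 = 93716480.

93716480


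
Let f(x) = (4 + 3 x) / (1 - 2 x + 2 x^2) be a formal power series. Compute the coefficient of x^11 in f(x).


Write f(x) = sum_{k>=0} a_k x^k. Multiplying both sides by 1 - 2 x + 2 x^2 gives
(1 - 2 x + 2 x^2) sum_{k>=0} a_k x^k = 4 + 3 x.
Matching coefficients:
 x^0: a_0 = 4
 x^1: a_1 - 2 a_0 = 3  =>  a_1 = 2*4 + 3 = 11
 x^k (k >= 2): a_k = 2 a_{k-1} - 2 a_{k-2}.
Iterating: a_2 = 14, a_3 = 6, a_4 = -16, a_5 = -44, a_6 = -56, a_7 = -24, a_8 = 64, a_9 = 176, a_10 = 224, a_11 = 96.
So the coefficient of x^11 is 96.

96


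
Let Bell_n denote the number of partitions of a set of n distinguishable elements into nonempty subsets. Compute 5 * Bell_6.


Bell_6 can be computed from the Bell triangle or from Dobinski's identity Bell_n = (1/e) * sum_{k>=0} k^n / k!.
Computing Bell_6 = 203.
Then 5 * 203 = 1015.

1015


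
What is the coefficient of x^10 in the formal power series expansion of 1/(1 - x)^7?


The expansion 1/(1 - x)^r = sum_{k>=0} C(k + r - 1, r - 1) x^k follows from the multiset / negative-binomial theorem (or from repeated differentiation of the geometric series).
For r = 7 and k = 10:
C(16, 6) = 20922789888000 / (720 * 3628800) = 8008.

8008


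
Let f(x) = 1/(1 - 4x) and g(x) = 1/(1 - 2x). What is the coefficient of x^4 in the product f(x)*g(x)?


The coefficient of x^n in f*g is the Cauchy product: sum_{k=0}^{n} a^k * b^(n-k).
With a=4, b=2, n=4:
sum_{k=0}^{4} 4^k * 2^(4-k)
= 496

496


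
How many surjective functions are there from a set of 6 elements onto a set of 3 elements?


By inclusion-exclusion on which target elements are missed, the number of surjections from an n-set onto a k-set is
surj(n, k) = sum_{j=0}^{k} (-1)^j C(k, j) (k - j)^n.
Equivalently surj(n, k) = k! * S(n, k), where S(n, k) is the Stirling number of the second kind.
For n = 6, k = 3:
S(6, 3) = 90, so
surj = 3! * 90 = 6 * 90 = 540.

540


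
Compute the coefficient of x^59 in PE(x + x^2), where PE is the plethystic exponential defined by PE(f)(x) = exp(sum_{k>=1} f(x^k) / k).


With f(x) = x + x^2, the exponent is sum_{k>=1} (x^k + x^(2k)) / k = -ln(1 - x) - ln(1 - x^2). Exponentiating:
PE(x + x^2) = 1 / ((1 - x)(1 - x^2)).
This is the generating function for partitions of n into parts of size 1 or 2. The number of 2's can be any j in 0..29, and the rest are 1's, so
[x^59] = floor(59/2) + 1 = 30.

30


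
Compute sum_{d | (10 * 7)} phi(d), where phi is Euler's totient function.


First, 10 * 7 = 70. One classical identity is sum_{d | n} phi(d) = n (each k in [1, n] has a unique gcd with n, and among the k's with gcd(k, n) = n/d there are phi(d) of them). So the sum equals 70. We also verify directly:
Divisors of 70: 1, 2, 5, 7, 10, 14, 35, 70.
phi values: 1, 1, 4, 6, 4, 6, 24, 24.
Sum = 70.

70


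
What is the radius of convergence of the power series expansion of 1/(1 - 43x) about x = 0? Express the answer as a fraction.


Expanding 1/(1 - 43x) = sum_{k>=0} 43^k x^k, the series converges when |43x| < 1, i.e., |x| < 1/43.
So the radius of convergence is 1/43 = 1/43.

1/43


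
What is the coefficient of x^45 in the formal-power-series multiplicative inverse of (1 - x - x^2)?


Let the inverse be f(x) = sum_{k>=0} a_k x^k. From f(x) * (1 - x - x^2) = 1 and matching coefficients:
 x^0: a_0 = 1.
 x^1: a_1 - a_0 = 0, so a_1 = 1.
 x^k (k >= 2): a_k - a_{k-1} - a_{k-2} = 0, i.e. a_k = a_{k-1} + a_{k-2}.
This is the Fibonacci-type recurrence shifted so that a_0 = a_1 = 1.
Iterating: a_0=1, a_1=1, a_2=2, a_3=3, a_4=5, a_5=8, a_6=13, a_7=21, a_8=34, a_9=55, ...
a_45 = 1836311903.

1836311903


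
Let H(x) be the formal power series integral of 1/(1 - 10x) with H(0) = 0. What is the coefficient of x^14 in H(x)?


1/(1 - 10x) = sum_{k>=0} 10^k x^k. Integrating termwise with H(0) = 0:
H(x) = sum_{k>=0} 10^k x^(k+1) / (k+1) = sum_{m>=1} 10^(m-1) x^m / m.
For m = 14: 10^13/14 = 10000000000000/14 = 5000000000000/7.

5000000000000/7


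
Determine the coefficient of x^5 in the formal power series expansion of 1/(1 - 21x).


The geometric series identity gives 1/(1 - c x) = sum_{k>=0} c^k x^k, so the coefficient of x^k is c^k.
Here c = 21 and k = 5.
Computing: 21^5 = 4084101

4084101


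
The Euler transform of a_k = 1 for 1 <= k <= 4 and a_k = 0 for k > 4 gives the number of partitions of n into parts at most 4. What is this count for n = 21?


Partitions of 21 into parts at most 4:
Using generating function (1-x)^(-1)(1-x^2)^(-1)...(1-x^4)^(-1),
the coefficient of x^21 = 120

120


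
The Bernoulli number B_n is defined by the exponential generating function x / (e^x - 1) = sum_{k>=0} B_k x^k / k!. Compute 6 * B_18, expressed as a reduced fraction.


Bernoulli numbers can also be computed recursively via B_0 = 1 and sum_{j=0}^{m} C(m+1, j) B_j = 0 for m >= 1. Odd-index Bernoulli numbers vanish for k >= 3.
Computing B_18 = 43867/798, so 6 * B_18 = 6 * 43867/798 = 43867/133.

43867/133


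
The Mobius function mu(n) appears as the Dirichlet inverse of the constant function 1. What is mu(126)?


126 has a squared prime factor, so mu(126) = 0.
Factorization reveals a repeated prime.

0


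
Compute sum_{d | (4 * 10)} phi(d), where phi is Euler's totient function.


First, 4 * 10 = 40. One classical identity is sum_{d | n} phi(d) = n (each k in [1, n] has a unique gcd with n, and among the k's with gcd(k, n) = n/d there are phi(d) of them). So the sum equals 40. We also verify directly:
Divisors of 40: 1, 2, 4, 5, 8, 10, 20, 40.
phi values: 1, 1, 2, 4, 4, 4, 8, 16.
Sum = 40.

40


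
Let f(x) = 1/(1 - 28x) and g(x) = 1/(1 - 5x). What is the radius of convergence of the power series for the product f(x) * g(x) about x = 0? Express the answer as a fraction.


The radius of 1/(1 - 28x) is 1/28 (nearest singularity at x = 1/28), and the radius of 1/(1 - 5x) is 1/5.
The product f(x)*g(x) = 1/((1 - 28x)(1 - 5x)) has singularities at both 1/28 and 1/5, so its radius of convergence is the distance to the nearest one:
min(1/28, 1/5) = 1/28.

1/28


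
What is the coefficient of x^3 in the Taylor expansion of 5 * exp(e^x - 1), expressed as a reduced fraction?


exp(e^x - 1) = sum_{k>=0} Bell_k x^k / k!, where Bell_k is the k-th Bell number.
So the coefficient of x^3 is 5 * Bell_3 / 3!.
Computing: Bell_3 = 5 and 3! = 6, giving
5 * 5/6 = 25/6.

25/6


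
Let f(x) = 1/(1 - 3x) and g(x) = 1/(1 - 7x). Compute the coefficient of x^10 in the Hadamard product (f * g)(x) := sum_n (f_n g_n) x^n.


f has coefficients f_k = 3^k and g has coefficients g_k = 7^k, so the Hadamard product has coefficient (f*g)_k = 3^k * 7^k = 21^k.
For k = 10: 21^10 = 16679880978201.

16679880978201


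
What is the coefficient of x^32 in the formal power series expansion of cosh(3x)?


The Maclaurin series is cosh(t) = sum_{m>=0} t^(2m) / (2m)!, so substituting t = 3x, only even powers of x are nonzero, with coefficient of x^(2m) equal to 3^(2m) / (2m)!.
For x^32 the coefficient is 3^32/32! = 1853020188851841/263130836933693530167218012160000000 = 387420489/55014121340467297648640000000.

387420489/55014121340467297648640000000


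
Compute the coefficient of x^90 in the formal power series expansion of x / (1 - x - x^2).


Let f(x) = sum_{k>=0} a_k x^k. Multiplying f(x) * (1 - x - x^2) = x and matching coefficients gives a_0 = 0, a_1 = 1, and a_k = a_{k-1} + a_{k-2} for k >= 2. These are the Fibonacci numbers F_k.
Iterating from F_0 = 0, F_1 = 1:
F_0=0, F_1=1, F_2=1, F_3=2, F_4=3, F_5=5, F_6=8, F_7=13, F_8=21, F_9=34, ...
F_90 = 2880067194370816120.

2880067194370816120


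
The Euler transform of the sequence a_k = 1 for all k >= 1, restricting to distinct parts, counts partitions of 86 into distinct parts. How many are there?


Partitions of 86 into distinct parts can be computed via generating function.
Product (1+x)(1+x^2)(1+x^3)...
The coefficient of x^86 = 133184

133184


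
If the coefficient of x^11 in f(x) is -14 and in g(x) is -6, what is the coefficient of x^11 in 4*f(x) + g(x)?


Scalar multiplication scales coefficients: 4 * -14 = -56.
Then add the g coefficient: -56 + -6
= -62

-62


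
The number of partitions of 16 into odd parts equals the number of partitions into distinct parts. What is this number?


Computing partitions of 16 into odd parts (1, 3, 5, ...):
Using the generating function prod_{k>=0} 1/(1-x^(2k+1)),
the count is 32

32


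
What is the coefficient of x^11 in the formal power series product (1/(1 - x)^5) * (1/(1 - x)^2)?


Combine the factors: (1/(1 - x)^5) * (1/(1 - x)^2) = 1/(1 - x)^7.
Then use 1/(1 - x)^r = sum_{k>=0} C(k + r - 1, r - 1) x^k with r = 7 and k = 11:
C(17, 6) = 12376.

12376


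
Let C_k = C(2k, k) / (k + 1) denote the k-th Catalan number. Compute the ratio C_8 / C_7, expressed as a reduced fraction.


Using C_k = (2k)! / (k! (k+1)!), the ratio C_{k+1}/C_k simplifies to
C_{k+1}/C_k = [(2k+2)! / ((k+1)! (k+2)!)] * [k! (k+1)! / (2k)!]
 = (2k+2)(2k+1) / ((k+1)(k+2)) = 2(2k+1) / (k+2).
For k = 7: 2(2*7 + 1) / (7 + 2) = 30/9 = 10/3.

10/3


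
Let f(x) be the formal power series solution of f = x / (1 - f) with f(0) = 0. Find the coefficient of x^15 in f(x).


Apply Lagrange inversion: f = x * phi(f) with phi(t) = 1/(1 - t), so
[x^n] f = (1/n) [t^(n-1)] phi(t)^n = (1/n) [t^(n-1)] (1 - t)^(-n) = (1/n) C(2n - 2, n - 1) = C_{n-1}.
For n = 15: C_14 = C(28, 14) / 15 = 40116600/15 = 2674440 = 2674440.

2674440


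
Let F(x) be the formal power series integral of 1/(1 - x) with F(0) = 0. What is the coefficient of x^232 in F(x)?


1/(1 - x) = sum_{k>=0} x^k. Integrating termwise and using F(0) = 0 gives
F(x) = sum_{k>=0} x^(k+1) / (k+1) = sum_{m>=1} x^m / m = -ln(1 - x).
So the coefficient of x^232 is 1/232 = 1/232.

1/232


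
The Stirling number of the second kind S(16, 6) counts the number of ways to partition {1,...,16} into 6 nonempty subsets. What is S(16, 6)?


Using the explicit formula S(n,k) = (1/k!) sum_{j=0}^{k} (-1)^(k-j) C(k,j) j^n:
S(16, 6) = 2734926558
Equivalently, S(n,k) is n! times the coefficient of x^n in the EGF (e^x - 1)^k / k!.

2734926558


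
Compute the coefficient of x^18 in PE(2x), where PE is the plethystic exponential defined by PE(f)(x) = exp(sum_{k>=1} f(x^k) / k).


With f(x) = 2x, the exponent is sum_{k>=1} 2 x^k / k = 2 * (-ln(1 - x)). Exponentiating:
PE(2x) = exp(-2 ln(1 - x)) = 1/(1 - x)^2.
By the negative binomial expansion, [x^n] 1/(1 - x)^2 = C(n + 1, 1).
For n = 18: C(19, 1) = 19.

19


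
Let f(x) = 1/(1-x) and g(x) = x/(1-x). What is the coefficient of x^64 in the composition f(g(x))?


First simplify the composition: f(g(x)) = 1/(1 - x/(1-x)) = (1-x)/((1-x) - x) = (1-x)/(1-2x).
Now extract the coefficient. Write (1-x)/(1-2x) = 1/(1-2x) - x/(1-2x).
The coefficient of x^n in 1/(1-2x) is 2^n, and in x/(1-2x) is 2^(n-1) (for n >= 1).
So the coefficient of x^64 is 2^64 - 2^63 = 18446744073709551616 - 9223372036854775808 = 9223372036854775808.

9223372036854775808


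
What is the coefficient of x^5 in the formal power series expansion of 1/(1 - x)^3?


The negative binomial / multiset identity is
1/(1 - x)^r = sum_{k>=0} C(k + r - 1, r - 1) x^k.
Here r = 3 and k = 5, so the coefficient is
C(5 + 2, 2) = C(7, 2)
= 21

21


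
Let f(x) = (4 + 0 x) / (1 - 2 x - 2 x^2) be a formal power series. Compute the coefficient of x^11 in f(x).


Write f(x) = sum_{k>=0} a_k x^k. Multiplying both sides by 1 - 2 x - 2 x^2 gives
(1 - 2 x - 2 x^2) sum_{k>=0} a_k x^k = 4 + 0 x.
Matching coefficients:
 x^0: a_0 = 4
 x^1: a_1 - 2 a_0 = 0  =>  a_1 = 2*4 + 0 = 8
 x^k (k >= 2): a_k = 2 a_{k-1} + 2 a_{k-2}.
Iterating: a_2 = 24, a_3 = 64, a_4 = 176, a_5 = 480, a_6 = 1312, a_7 = 3584, a_8 = 9792, a_9 = 26752, a_10 = 73088, a_11 = 199680.
So the coefficient of x^11 is 199680.

199680


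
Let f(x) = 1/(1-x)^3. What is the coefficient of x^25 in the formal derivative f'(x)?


Differentiate: d/dx [ 1/(1-x)^r ] = r / (1-x)^(r+1).
Here r = 3, so f'(x) = 3 / (1-x)^4.
The expansion of 1/(1-x)^(r+1) has coefficient of x^n equal to C(n+r, r).
So the coefficient of x^25 in f'(x) is
3 * C(28, 3) = 3 * 3276 = 9828

9828


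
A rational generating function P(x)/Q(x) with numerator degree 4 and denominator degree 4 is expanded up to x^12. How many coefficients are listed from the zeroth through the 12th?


Expanding up to x^12 gives the coefficients for x^0, x^1, ..., x^12.
That is 12 + 1 = 13 coefficients in total.

13


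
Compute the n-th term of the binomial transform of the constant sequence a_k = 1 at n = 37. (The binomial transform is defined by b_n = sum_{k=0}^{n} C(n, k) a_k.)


With a_k = 1 for all k, b_n = sum_{k=0}^{n} C(n, k) = 2^n by the binomial theorem.
For n = 37: 2^37 = 137438953472.

137438953472


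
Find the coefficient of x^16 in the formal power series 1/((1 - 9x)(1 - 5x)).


By partial fractions or Cauchy convolution:
The coefficient equals sum_{k=0}^{16} 9^k * 5^(16-k).
= 4169104690053361

4169104690053361


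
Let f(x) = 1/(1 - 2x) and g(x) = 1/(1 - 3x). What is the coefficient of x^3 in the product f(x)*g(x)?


The coefficient of x^n in f*g is the Cauchy product: sum_{k=0}^{n} a^k * b^(n-k).
With a=2, b=3, n=3:
sum_{k=0}^{3} 2^k * 3^(3-k)
= 65

65


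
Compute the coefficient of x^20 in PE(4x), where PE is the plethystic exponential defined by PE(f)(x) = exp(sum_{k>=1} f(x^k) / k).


With f(x) = 4x, the exponent is sum_{k>=1} 4 x^k / k = 4 * (-ln(1 - x)). Exponentiating:
PE(4x) = exp(-4 ln(1 - x)) = 1/(1 - x)^4.
By the negative binomial expansion, [x^n] 1/(1 - x)^4 = C(n + 3, 3).
For n = 20: C(23, 3) = 1771.

1771


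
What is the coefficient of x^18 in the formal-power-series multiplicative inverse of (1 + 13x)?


The inverse is 1/(1 + 13x). Apply the geometric identity 1/(1 - y) = sum_{k>=0} y^k with y = -13x:
1/(1 + 13x) = sum_{k>=0} (-13)^k x^k.
So the coefficient of x^18 is (-13)^18 = 112455406951957393129.

112455406951957393129


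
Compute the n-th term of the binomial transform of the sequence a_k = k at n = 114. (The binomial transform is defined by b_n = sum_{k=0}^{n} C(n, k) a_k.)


With a_k = k, b_n = sum_{k=0}^{n} C(n, k) k. Using k * C(n, k) = n * C(n-1, k-1) gives b_n = n * sum_{k>=1} C(n-1, k-1) = n * 2^(n-1).
For n = 114: 114 * 2^113 = 114 * 10384593717069655257060992658440192 = 1183843683745940699304953163062181888.

1183843683745940699304953163062181888


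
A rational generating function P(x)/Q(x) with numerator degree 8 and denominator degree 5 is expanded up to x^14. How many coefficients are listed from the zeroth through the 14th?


Expanding up to x^14 gives the coefficients for x^0, x^1, ..., x^14.
That is 14 + 1 = 15 coefficients in total.

15


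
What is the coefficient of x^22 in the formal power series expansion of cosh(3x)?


The Maclaurin series is cosh(t) = sum_{m>=0} t^(2m) / (2m)!, so substituting t = 3x, only even powers of x are nonzero, with coefficient of x^(2m) equal to 3^(2m) / (2m)!.
For x^22 the coefficient is 3^22/22! = 31381059609/1124000727777607680000 = 1594323/57105153064960000.

1594323/57105153064960000


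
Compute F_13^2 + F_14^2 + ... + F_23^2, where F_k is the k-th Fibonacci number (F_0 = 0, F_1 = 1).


There is a standard identity sum_{k=0}^{N} F_k^2 = F_N * F_{N+1} (proved inductively from the telescoping relation F_k^2 = F_k F_{k+1} - F_{k-1} F_k). Then
sum_{k=13}^{23} F_k^2 = F_23 F_24 - F_12 F_13.
Computing: F_23 = 28657, F_24 = 46368, F_12 = 144, F_13 = 233.
Sum = 28657 * 46368 - 144 * 233 = 1328734224.

1328734224


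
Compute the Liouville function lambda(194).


The Liouville function is lambda(k) = (-1)^Omega(k), where Omega(k) counts the prime factors of k with multiplicity.
Factoring: 194 = 2 * 97, so Omega(194) = 2.
lambda(194) = (-1)^2 = 1.

1


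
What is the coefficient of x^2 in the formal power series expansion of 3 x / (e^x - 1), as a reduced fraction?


The exponential generating function for Bernoulli numbers is
x / (e^x - 1) = sum_{k>=0} B_k x^k / k!.
So the coefficient of x^2 in 3 x / (e^x - 1) is 3 B_2 / 2!.
Computing: B_2 = 1/6, 2! = 2, giving
3 * 1/6 / 2 = 1/4.

1/4


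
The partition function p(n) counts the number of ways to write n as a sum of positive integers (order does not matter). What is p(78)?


Using the generating function prod_{k>=1} 1/(1-x^k), we compute p(78).
By dynamic programming over parts 1 through 78:
p(78) = 12132164

12132164


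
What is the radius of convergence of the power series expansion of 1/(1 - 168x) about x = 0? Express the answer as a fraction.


Expanding 1/(1 - 168x) = sum_{k>=0} 168^k x^k, the series converges when |168x| < 1, i.e., |x| < 1/168.
So the radius of convergence is 1/168 = 1/168.

1/168


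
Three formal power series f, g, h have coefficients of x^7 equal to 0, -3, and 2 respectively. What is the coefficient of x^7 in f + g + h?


Series addition is componentwise:
0 + -3 + 2
= -1

-1


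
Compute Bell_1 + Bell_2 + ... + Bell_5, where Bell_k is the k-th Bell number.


Recall Bell_k counts set partitions of a k-set (with Bell_0 = 1 by convention).
Bell_1 through Bell_5: 1, 2, 5, 15, 52
Sum = 1 + 2 + 5 + 15 + 52 = 75.

75


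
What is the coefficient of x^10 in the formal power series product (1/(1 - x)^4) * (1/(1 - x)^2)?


Combine the factors: (1/(1 - x)^4) * (1/(1 - x)^2) = 1/(1 - x)^6.
Then use 1/(1 - x)^r = sum_{k>=0} C(k + r - 1, r - 1) x^k with r = 6 and k = 10:
C(15, 5) = 3003.

3003


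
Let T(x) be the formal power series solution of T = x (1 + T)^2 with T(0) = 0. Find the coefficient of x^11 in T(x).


Apply the Lagrange inversion formula: if T = x * phi(T) with phi(t) = (1 + t)^2, then [x^n] T = (1/n) [t^(n-1)] phi(t)^n = (1/n) [t^(n-1)] (1 + t)^(2n) = (1/n) C(2n, n-1).
Using the identity C(2n, n-1) = C(2n, n) * n / (n+1), the unscaled factor equals C(2n, n) / (n+1) = C_n, the n-th Catalan number.
For n = 11: C_11 = C(22, 11) / 12 = 705432/12 = 58786 = 58786.

58786


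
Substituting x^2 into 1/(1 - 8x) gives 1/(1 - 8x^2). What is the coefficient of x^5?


Since 1/(1 - 8x^2) only has even powers of x,
the coefficient of x^5 (odd) is 0.

0


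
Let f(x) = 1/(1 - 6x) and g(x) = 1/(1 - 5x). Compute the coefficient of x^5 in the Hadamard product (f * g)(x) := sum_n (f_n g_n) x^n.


f has coefficients f_k = 6^k and g has coefficients g_k = 5^k, so the Hadamard product has coefficient (f*g)_k = 6^k * 5^k = 30^k.
For k = 5: 30^5 = 24300000.

24300000


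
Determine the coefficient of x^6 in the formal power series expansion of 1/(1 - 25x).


The geometric series identity gives 1/(1 - c x) = sum_{k>=0} c^k x^k, so the coefficient of x^k is c^k.
Here c = 25 and k = 6.
Computing: 25^6 = 244140625

244140625


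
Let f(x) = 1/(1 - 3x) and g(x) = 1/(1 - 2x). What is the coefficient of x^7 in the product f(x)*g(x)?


The coefficient of x^n in f*g is the Cauchy product: sum_{k=0}^{n} a^k * b^(n-k).
With a=3, b=2, n=7:
sum_{k=0}^{7} 3^k * 2^(7-k)
= 6305

6305


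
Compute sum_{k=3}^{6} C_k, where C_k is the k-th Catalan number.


C_3 through C_6: 5, 14, 42, 132
Sum = 5 + 14 + 42 + 132
= 193

193


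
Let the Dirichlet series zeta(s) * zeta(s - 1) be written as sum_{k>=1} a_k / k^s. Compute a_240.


Convolution gives a_k = sum_{d | k} d * 1 = sum_{d | k} d = sigma(k), the sum of positive divisors of k.
For k = 240, the divisors are 1, 2, 3, 4, 5, 6, 8, 10, 12, 15, 16, 20, 24, 30, 40, 48, 60, 80, 120, 240, so
sigma(240) = 1 + 2 + 3 + 4 + 5 + 6 + 8 + 10 + 12 + 15 + 16 + 20 + 24 + 30 + 40 + 48 + 60 + 80 + 120 + 240 = 744.

744


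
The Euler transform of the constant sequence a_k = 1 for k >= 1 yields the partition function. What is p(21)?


The Euler transform converts the sequence a_k = 1 into the number of integer partitions.
Using the recurrence or dynamic programming:
p(21) = 792

792


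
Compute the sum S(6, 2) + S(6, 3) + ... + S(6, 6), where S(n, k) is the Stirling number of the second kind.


By definition, S(n, k) counts partitions of an n-set into exactly k nonempty blocks.
Computing row n = 6 for k = 2..6:
S(6, k): 31, 90, 65, 15, 1
Sum = 202.

202


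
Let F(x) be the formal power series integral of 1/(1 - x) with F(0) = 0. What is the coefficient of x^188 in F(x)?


1/(1 - x) = sum_{k>=0} x^k. Integrating termwise and using F(0) = 0 gives
F(x) = sum_{k>=0} x^(k+1) / (k+1) = sum_{m>=1} x^m / m = -ln(1 - x).
So the coefficient of x^188 is 1/188 = 1/188.

1/188


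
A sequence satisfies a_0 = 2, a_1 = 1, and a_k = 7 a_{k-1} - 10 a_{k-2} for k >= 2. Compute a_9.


The characteristic equation is t^2 - 7 t + 10 = 0, with roots r_1 = 5 and r_2 = 2 (so c_1 = r_1 + r_2, c_2 = -r_1 r_2 as required).
One can use the closed form a_n = A r_1^n + B r_2^n, but direct iteration is more reliable:
a_0 = 2, a_1 = 1, a_2 = -13, a_3 = -101, a_4 = -577, a_5 = -3029, a_6 = -15433, a_7 = -77741, a_8 = -389857, a_9 = -1951589.
So a_9 = -1951589.

-1951589


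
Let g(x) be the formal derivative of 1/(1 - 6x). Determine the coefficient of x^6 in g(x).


Differentiate termwise: d/dx sum_{k>=0} 6^k x^k = sum_{k>=1} k 6^k x^(k-1) = sum_{j>=0} (j+1) 6^(j+1) x^j.
Equivalently, d/dx [1/(1 - 6x)] = 6/(1 - 6x)^2.
For j = 6: 7 * 6^7 = 7 * 279936 = 1959552.

1959552


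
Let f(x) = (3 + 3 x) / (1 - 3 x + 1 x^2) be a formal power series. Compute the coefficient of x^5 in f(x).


Write f(x) = sum_{k>=0} a_k x^k. Multiplying both sides by 1 - 3 x + 1 x^2 gives
(1 - 3 x + 1 x^2) sum_{k>=0} a_k x^k = 3 + 3 x.
Matching coefficients:
 x^0: a_0 = 3
 x^1: a_1 - 3 a_0 = 3  =>  a_1 = 3*3 + 3 = 12
 x^k (k >= 2): a_k = 3 a_{k-1} - 1 a_{k-2}.
Iterating: a_2 = 33, a_3 = 87, a_4 = 228, a_5 = 597.
So the coefficient of x^5 is 597.

597


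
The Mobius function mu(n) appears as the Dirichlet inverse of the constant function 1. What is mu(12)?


12 has a squared prime factor, so mu(12) = 0.
Factorization reveals a repeated prime.

0


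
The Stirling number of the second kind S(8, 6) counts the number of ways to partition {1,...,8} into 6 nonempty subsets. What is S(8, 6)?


Using the explicit formula S(n,k) = (1/k!) sum_{j=0}^{k} (-1)^(k-j) C(k,j) j^n:
S(8, 6) = 266
Equivalently, S(n,k) is n! times the coefficient of x^n in the EGF (e^x - 1)^k / k!.

266


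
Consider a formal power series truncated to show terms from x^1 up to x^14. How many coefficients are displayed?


From x^1 to x^14 inclusive, the count is 14 - 1 + 1 = 14.

14


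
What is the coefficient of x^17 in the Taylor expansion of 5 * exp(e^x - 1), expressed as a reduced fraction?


exp(e^x - 1) = sum_{k>=0} Bell_k x^k / k!, where Bell_k is the k-th Bell number.
So the coefficient of x^17 is 5 * Bell_17 / 17!.
Computing: Bell_17 = 82864869804 and 17! = 355687428096000, giving
5 * 82864869804/355687428096000 = 255755771/219560140800.

255755771/219560140800


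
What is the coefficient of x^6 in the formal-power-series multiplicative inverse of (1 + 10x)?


The inverse is 1/(1 + 10x). Apply the geometric identity 1/(1 - y) = sum_{k>=0} y^k with y = -10x:
1/(1 + 10x) = sum_{k>=0} (-10)^k x^k.
So the coefficient of x^6 is (-10)^6 = 1000000.

1000000


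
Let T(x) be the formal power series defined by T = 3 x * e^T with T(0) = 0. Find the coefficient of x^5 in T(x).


Apply the Lagrange inversion formula: if T = 3 x * phi(T) with phi(t) = e^t, then
[x^n] T = 3^n * (1/n) [t^(n-1)] phi(t)^n = 3^n * (1/n) [t^(n-1)] e^(n t) = 3^n * (1/n) * n^(n-1) / (n-1)! = 3^n * n^(n-1) / n!.
When c = 1 this is the Cayley count of rooted labeled trees on n vertices, divided by n!.
For n = 5: 3^5 * 5^4 / 5! = 243 * 625/120 = 10125/8.

10125/8


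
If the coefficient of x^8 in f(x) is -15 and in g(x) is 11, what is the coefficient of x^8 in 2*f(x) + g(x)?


Scalar multiplication scales coefficients: 2 * -15 = -30.
Then add the g coefficient: -30 + 11
= -19

-19


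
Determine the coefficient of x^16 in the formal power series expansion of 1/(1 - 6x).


The geometric series identity gives 1/(1 - c x) = sum_{k>=0} c^k x^k, so the coefficient of x^k is c^k.
Here c = 6 and k = 16.
Computing: 6^16 = 2821109907456

2821109907456


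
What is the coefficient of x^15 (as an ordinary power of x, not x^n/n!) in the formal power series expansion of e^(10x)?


The exponential series is e^y = sum_{k>=0} y^k / k!. Substituting y = 10x gives
e^(10x) = sum_{k>=0} 10^k x^k / k!.
So the coefficient of x^n is a^n/n! with a = 10, n = 15:
10^15 / 15! = 1000000000000000/1307674368000 = 3906250000/5108103

3906250000/5108103


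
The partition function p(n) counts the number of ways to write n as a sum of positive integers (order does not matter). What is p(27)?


Using the generating function prod_{k>=1} 1/(1-x^k), we compute p(27).
By dynamic programming over parts 1 through 27:
p(27) = 3010

3010


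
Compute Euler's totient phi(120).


phi(n) counts integers in [1, n] coprime to n. Using the multiplicative formula phi(n) = n * prod_{p | n} (1 - 1/p):
120 = 2^3 * 3 * 5, so
phi(120) = 120 * (1 - 1/2) * (1 - 1/3) * (1 - 1/5) = 32.

32


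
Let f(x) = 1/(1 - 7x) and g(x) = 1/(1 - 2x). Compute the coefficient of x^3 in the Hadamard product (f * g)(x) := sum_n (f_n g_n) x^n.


f has coefficients f_k = 7^k and g has coefficients g_k = 2^k, so the Hadamard product has coefficient (f*g)_k = 7^k * 2^k = 14^k.
For k = 3: 14^3 = 2744.

2744


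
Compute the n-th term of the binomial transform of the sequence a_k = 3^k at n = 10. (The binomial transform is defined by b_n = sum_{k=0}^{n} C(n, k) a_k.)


With a_k = 3^k, b_n = sum_{k=0}^{n} C(n, k) 3^k = (1 + 3)^n by the binomial theorem.
For n = 10: (1 + 3)^10 = 4^10 = 1048576.

1048576


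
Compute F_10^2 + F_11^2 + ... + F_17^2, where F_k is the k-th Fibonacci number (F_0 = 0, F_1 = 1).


There is a standard identity sum_{k=0}^{N} F_k^2 = F_N * F_{N+1} (proved inductively from the telescoping relation F_k^2 = F_k F_{k+1} - F_{k-1} F_k). Then
sum_{k=10}^{17} F_k^2 = F_17 F_18 - F_9 F_10.
Computing: F_17 = 1597, F_18 = 2584, F_9 = 34, F_10 = 55.
Sum = 1597 * 2584 - 34 * 55 = 4124778.

4124778


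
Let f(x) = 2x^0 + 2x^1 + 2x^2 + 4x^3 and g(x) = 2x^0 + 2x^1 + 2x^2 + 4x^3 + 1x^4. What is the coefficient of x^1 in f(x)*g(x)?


Cauchy product at x^1:
2*2 + 2*2
= 8

8


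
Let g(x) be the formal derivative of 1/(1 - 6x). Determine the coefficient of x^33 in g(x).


Differentiate termwise: d/dx sum_{k>=0} 6^k x^k = sum_{k>=1} k 6^k x^(k-1) = sum_{j>=0} (j+1) 6^(j+1) x^j.
Equivalently, d/dx [1/(1 - 6x)] = 6/(1 - 6x)^2.
For j = 33: 34 * 6^34 = 34 * 286511799958070431838109696 = 9741401198574394682495729664.

9741401198574394682495729664


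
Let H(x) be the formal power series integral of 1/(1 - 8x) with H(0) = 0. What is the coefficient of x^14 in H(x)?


1/(1 - 8x) = sum_{k>=0} 8^k x^k. Integrating termwise with H(0) = 0:
H(x) = sum_{k>=0} 8^k x^(k+1) / (k+1) = sum_{m>=1} 8^(m-1) x^m / m.
For m = 14: 8^13/14 = 549755813888/14 = 274877906944/7.

274877906944/7


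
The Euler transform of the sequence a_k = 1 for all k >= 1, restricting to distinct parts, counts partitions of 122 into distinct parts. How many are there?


Partitions of 122 into distinct parts can be computed via generating function.
Product (1+x)(1+x^2)(1+x^3)...
The coefficient of x^122 = 2556284

2556284


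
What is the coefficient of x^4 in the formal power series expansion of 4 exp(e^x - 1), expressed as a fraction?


exp(e^x - 1) is the exponential generating function for the Bell numbers Bell_k: exp(e^x - 1) = sum_{k>=0} Bell_k x^k / k!.
So the coefficient of x^4 in 4 exp(e^x - 1) is 4 Bell_4 / 4!.
Computing: Bell_4 = 15 and 4! = 24, giving
4 * 15/24 = 5/2.

5/2


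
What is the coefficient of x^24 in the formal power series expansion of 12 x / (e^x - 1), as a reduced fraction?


The exponential generating function for Bernoulli numbers is
x / (e^x - 1) = sum_{k>=0} B_k x^k / k!.
So the coefficient of x^24 in 12 x / (e^x - 1) is 12 B_24 / 24!.
Computing: B_24 = -236364091/2730, 24! = 620448401733239439360000, giving
12 * -236364091/2730 / 620448401733239439360000 = -236364091/141152011394311972454400000.

-236364091/141152011394311972454400000


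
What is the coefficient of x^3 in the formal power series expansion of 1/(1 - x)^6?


The expansion 1/(1 - x)^r = sum_{k>=0} C(k + r - 1, r - 1) x^k follows from the multiset / negative-binomial theorem (or from repeated differentiation of the geometric series).
For r = 6 and k = 3:
C(8, 5) = 40320 / (120 * 6) = 56.

56


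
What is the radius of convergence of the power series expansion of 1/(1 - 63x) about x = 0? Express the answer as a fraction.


Expanding 1/(1 - 63x) = sum_{k>=0} 63^k x^k, the series converges when |63x| < 1, i.e., |x| < 1/63.
So the radius of convergence is 1/63 = 1/63.

1/63


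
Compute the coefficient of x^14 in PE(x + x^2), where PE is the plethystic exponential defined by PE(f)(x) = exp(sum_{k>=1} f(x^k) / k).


With f(x) = x + x^2, the exponent is sum_{k>=1} (x^k + x^(2k)) / k = -ln(1 - x) - ln(1 - x^2). Exponentiating:
PE(x + x^2) = 1 / ((1 - x)(1 - x^2)).
This is the generating function for partitions of n into parts of size 1 or 2. The number of 2's can be any j in 0..7, and the rest are 1's, so
[x^14] = floor(14/2) + 1 = 8.

8


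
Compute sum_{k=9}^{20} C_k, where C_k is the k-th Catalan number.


C_9 through C_20: 4862, 16796, 58786, 208012, 742900, 2674440, 9694845, 35357670, 129644790, 477638700, 1767263190, 6564120420
Sum = 4862 + 16796 + 58786 + 208012 + 742900 + 2674440 + 9694845 + 35357670 + 129644790 + 477638700 + 1767263190 + 6564120420
= 8987425411

8987425411


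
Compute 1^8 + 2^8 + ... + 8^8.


This power sum has a closed form given by Faulhaber's formula
sum_{k=1}^{m} k^p = (1 / (p + 1)) * sum_{j=0}^{p} C(p + 1, j) B_j m^(p + 1 - j),
but for small m direct computation is fastest:
1 + 256 + 6561 + 65536 + 390625 + 1679616 + 5764801 + 16777216 = 24684612.

24684612


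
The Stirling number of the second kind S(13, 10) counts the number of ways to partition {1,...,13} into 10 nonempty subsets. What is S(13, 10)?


Using the explicit formula S(n,k) = (1/k!) sum_{j=0}^{k} (-1)^(k-j) C(k,j) j^n:
S(13, 10) = 39325
Equivalently, S(n,k) is n! times the coefficient of x^n in the EGF (e^x - 1)^k / k!.

39325


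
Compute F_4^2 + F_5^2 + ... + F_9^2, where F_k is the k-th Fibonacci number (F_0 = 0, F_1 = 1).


There is a standard identity sum_{k=0}^{N} F_k^2 = F_N * F_{N+1} (proved inductively from the telescoping relation F_k^2 = F_k F_{k+1} - F_{k-1} F_k). Then
sum_{k=4}^{9} F_k^2 = F_9 F_10 - F_3 F_4.
Computing: F_9 = 34, F_10 = 55, F_3 = 2, F_4 = 3.
Sum = 34 * 55 - 2 * 3 = 1864.

1864


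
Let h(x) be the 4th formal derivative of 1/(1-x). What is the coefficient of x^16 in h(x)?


Differentiating 4 times: d^4/dx^4 [1/(1-x)] = 4!/(1-x)^5.
The expansion 1/(1-x)^5 = sum_{k>=0} C(k+4, 4) x^k, so the coefficient of x^n in 4!/(1-x)^5 is 4! * C(n+4, 4).
For n = 16: 24 * C(20, 4) = 24 * 4845 = 116280

116280


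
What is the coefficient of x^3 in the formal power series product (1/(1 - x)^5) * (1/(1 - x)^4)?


Combine the factors: (1/(1 - x)^5) * (1/(1 - x)^4) = 1/(1 - x)^9.
Then use 1/(1 - x)^r = sum_{k>=0} C(k + r - 1, r - 1) x^k with r = 9 and k = 3:
C(11, 8) = 165.

165


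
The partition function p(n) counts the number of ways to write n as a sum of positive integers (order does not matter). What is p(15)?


Using the generating function prod_{k>=1} 1/(1-x^k), we compute p(15).
By dynamic programming over parts 1 through 15:
p(15) = 176

176


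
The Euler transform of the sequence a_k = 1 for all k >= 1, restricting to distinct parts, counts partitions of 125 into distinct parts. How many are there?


Partitions of 125 into distinct parts can be computed via generating function.
Product (1+x)(1+x^2)(1+x^3)...
The coefficient of x^125 = 3207086

3207086


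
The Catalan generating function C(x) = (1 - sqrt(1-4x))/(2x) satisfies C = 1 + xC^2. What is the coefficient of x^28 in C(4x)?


Substituting x -> 4x scales the n-th coefficient by 4^n, so [x^28] C(4x) = 4^28 * C_28.
C_28 = C(2*28, 28)/(29) = 7648690600760440/29 = 263747951750360.
So 4^28 * 263747951750360 = 72057594037927936 * 263747951750360 = 19005042835562445667958742056960.

19005042835562445667958742056960


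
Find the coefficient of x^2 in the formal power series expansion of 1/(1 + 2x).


Write 1/(1 + c x) = 1/(1 - (-c) x) and apply the geometric-series identity
1/(1 - y) = sum_{k>=0} y^k to get 1/(1 + c x) = sum_{k>=0} (-c)^k x^k.
So the coefficient of x^k is (-c)^k = (-1)^k * c^k.
Here c = 2 and k = 2:
(-2)^2 = 1 * 4 = 4

4


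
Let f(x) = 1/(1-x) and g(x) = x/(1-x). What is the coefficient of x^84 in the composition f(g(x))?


First simplify the composition: f(g(x)) = 1/(1 - x/(1-x)) = (1-x)/((1-x) - x) = (1-x)/(1-2x).
Now extract the coefficient. Write (1-x)/(1-2x) = 1/(1-2x) - x/(1-2x).
The coefficient of x^n in 1/(1-2x) is 2^n, and in x/(1-2x) is 2^(n-1) (for n >= 1).
So the coefficient of x^84 is 2^84 - 2^83 = 19342813113834066795298816 - 9671406556917033397649408 = 9671406556917033397649408.

9671406556917033397649408


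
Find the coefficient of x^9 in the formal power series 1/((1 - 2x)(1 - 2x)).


By partial fractions or Cauchy convolution:
The coefficient equals sum_{k=0}^{9} 2^k * 2^(9-k).
= 5120

5120


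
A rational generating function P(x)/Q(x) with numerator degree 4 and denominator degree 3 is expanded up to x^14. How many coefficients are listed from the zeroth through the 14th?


Expanding up to x^14 gives the coefficients for x^0, x^1, ..., x^14.
That is 14 + 1 = 15 coefficients in total.

15
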